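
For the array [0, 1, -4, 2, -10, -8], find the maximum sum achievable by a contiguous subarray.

Using Kadane's algorithm on [0, 1, -4, 2, -10, -8]:

Scanning through the array:
Position 1 (value 1): max_ending_here = 1, max_so_far = 1
Position 2 (value -4): max_ending_here = -3, max_so_far = 1
Position 3 (value 2): max_ending_here = 2, max_so_far = 2
Position 4 (value -10): max_ending_here = -8, max_so_far = 2
Position 5 (value -8): max_ending_here = -8, max_so_far = 2

Maximum subarray: [2]
Maximum sum: 2

The maximum subarray is [2] with sum 2. This subarray runs from index 3 to index 3.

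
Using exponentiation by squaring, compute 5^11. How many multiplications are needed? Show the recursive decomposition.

Computing 5^11 by squaring (build up from 5^1; each line after the first costs one multiplication):

5^1 = 5
5^2 = (5^1)^2 = 5^2 = 25
5^4 = (5^2)^2 = 25^2 = 625
5^5 = 5 * 5^4 = 5 * 625 = 3125
5^10 = (5^5)^2 = 3125^2 = 9765625
5^11 = 5 * 5^10 = 5 * 9765625 = 48828125

Result: 48828125
Multiplications needed: 5 (5 lines after 5^1)

5^11 = 48828125. Using exponentiation by squaring, this requires 5 multiplications. The key idea: if the exponent is even, square the half-power; if odd, multiply by the base once.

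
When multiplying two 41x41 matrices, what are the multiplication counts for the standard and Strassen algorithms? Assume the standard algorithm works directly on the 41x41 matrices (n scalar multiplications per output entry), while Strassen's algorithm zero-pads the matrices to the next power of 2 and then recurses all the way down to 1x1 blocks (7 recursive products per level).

Matrix multiplication for 41x41 matrices:

Strassen's algorithm requires power-of-2 dimensions. Pad 41x41 to 64x64 (next power of 2).

Standard algorithm: 41^3 = 68921 multiplications
Strassen's algorithm: 7^(log2(64)) = 7^6 = 117649 multiplications
Difference: 68921 - 117649 = -48728 (Strassen uses MORE here due to padding overhead — for small or just-over-power-of-2 n, padding can outweigh the per-level savings)

Standard: 68921 multiplications (41^3). Strassen: 117649 multiplications (7^6, after padding to 64x64). Strassen reduces 8 recursive multiplications to 7 at each level.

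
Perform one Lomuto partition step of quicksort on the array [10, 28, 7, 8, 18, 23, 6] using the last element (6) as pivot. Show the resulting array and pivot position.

Lomuto partition with pivot = 6:

Initial array: [10, 28, 7, 8, 18, 23, 6]

arr[0]=10 > 6: no swap
arr[1]=28 > 6: no swap
arr[2]=7 > 6: no swap
arr[3]=8 > 6: no swap
arr[4]=18 > 6: no swap
arr[5]=23 > 6: no swap

Place pivot at position 0: [6, 28, 7, 8, 18, 23, 10]
Pivot position: 0

After partitioning with pivot 6, the array becomes [6, 28, 7, 8, 18, 23, 10]. The pivot is placed at index 0. All elements to the left of the pivot are <= 6, and all elements to the right are > 6.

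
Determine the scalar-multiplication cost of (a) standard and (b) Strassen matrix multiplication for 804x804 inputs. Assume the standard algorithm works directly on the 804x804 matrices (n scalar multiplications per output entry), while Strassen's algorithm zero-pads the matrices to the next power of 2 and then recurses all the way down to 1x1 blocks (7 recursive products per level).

Matrix multiplication for 804x804 matrices:

Strassen's algorithm requires power-of-2 dimensions. Pad 804x804 to 1024x1024 (next power of 2).

Standard algorithm: 804^3 = 519718464 multiplications
Strassen's algorithm: 7^(log2(1024)) = 7^10 = 282475249 multiplications
Savings: 519718464 - 282475249 = 237243215 multiplications

Standard: 519718464 multiplications (804^3). Strassen: 282475249 multiplications (7^10, after padding to 1024x1024). Strassen reduces 8 recursive multiplications to 7 at each level.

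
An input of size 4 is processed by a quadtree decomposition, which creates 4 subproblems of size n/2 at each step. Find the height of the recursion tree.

For divide and conquer with division factor 2:

Problem sizes at each level:
Level 0: 4
Level 1: 2
Level 2: 1

The root is level 0 and the size-1 base case is level 2 (the tree spans levels 0 through 2, i.e. 3 levels counting the root), so the depth is the number of divisions: log_2(4) = 2

The recursion tree depth is log_2(4) = 2. At each level, the problem size is divided by 2, so it takes 2 divisions to reduce to a base case of size 1. The algorithm makes 4 recursive calls at each level.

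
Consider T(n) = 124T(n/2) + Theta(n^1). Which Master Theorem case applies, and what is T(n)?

Master Theorem for T(n) = 124T(n/2) + O(n^1):

a = 124, b = 2, c = 1
log_b(a) = log_2(124) = 6.9542

Case 1: c = 1 < log_2(124) = 6.9542
T(n) = O(n^(log_2 124))

For T(n) = 124T(n/2) + O(n^1): log_2(124) = 6.9542. This is Case 1 of the Master Theorem (c < log_b(a), work dominated by leaves), giving O(n^(log_2 124)).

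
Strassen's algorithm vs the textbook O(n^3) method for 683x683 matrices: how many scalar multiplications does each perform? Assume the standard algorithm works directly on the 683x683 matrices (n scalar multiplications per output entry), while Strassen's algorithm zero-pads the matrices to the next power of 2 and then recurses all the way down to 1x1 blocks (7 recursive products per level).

Matrix multiplication for 683x683 matrices:

Strassen's algorithm requires power-of-2 dimensions. Pad 683x683 to 1024x1024 (next power of 2).

Standard algorithm: 683^3 = 318611987 multiplications
Strassen's algorithm: 7^(log2(1024)) = 7^10 = 282475249 multiplications
Savings: 318611987 - 282475249 = 36136738 multiplications

Standard: 318611987 multiplications (683^3). Strassen: 282475249 multiplications (7^10, after padding to 1024x1024). Strassen reduces 8 recursive multiplications to 7 at each level.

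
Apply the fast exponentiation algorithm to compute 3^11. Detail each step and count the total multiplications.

Computing 3^11 by squaring (build up from 3^1; each line after the first costs one multiplication):

3^1 = 3
3^2 = (3^1)^2 = 3^2 = 9
3^4 = (3^2)^2 = 9^2 = 81
3^5 = 3 * 3^4 = 3 * 81 = 243
3^10 = (3^5)^2 = 243^2 = 59049
3^11 = 3 * 3^10 = 3 * 59049 = 177147

Result: 177147
Multiplications needed: 5 (5 lines after 3^1)

3^11 = 177147. Using exponentiation by squaring, this requires 5 multiplications. The key idea: if the exponent is even, square the half-power; if odd, multiply by the base once.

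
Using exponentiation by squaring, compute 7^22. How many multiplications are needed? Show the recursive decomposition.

Computing 7^22 by squaring (build up from 7^1; each line after the first costs one multiplication):

7^1 = 7
7^2 = (7^1)^2 = 7^2 = 49
7^4 = (7^2)^2 = 49^2 = 2401
7^5 = 7 * 7^4 = 7 * 2401 = 16807
7^10 = (7^5)^2 = 16807^2 = 282475249
7^11 = 7 * 7^10 = 7 * 282475249 = 1977326743
7^22 = (7^11)^2 = 1977326743^2 = 3909821048582988049

Result: 3909821048582988049
Multiplications needed: 6 (6 lines after 7^1)

7^22 = 3909821048582988049. Using exponentiation by squaring, this requires 6 multiplications. The key idea: if the exponent is even, square the half-power; if odd, multiply by the base once.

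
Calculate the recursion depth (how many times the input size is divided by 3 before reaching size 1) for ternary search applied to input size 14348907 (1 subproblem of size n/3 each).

For divide and conquer with division factor 3:

Problem sizes at each level:
Level 0: 14348907
Level 1: 4782969
Level 2: 1594323
Level 3: 531441
Level 4: 177147
Level 5: 59049
Level 6: 19683
Level 7: 6561
Level 8: 2187
Level 9: 729
Level 10: 243
Level 11: 81
Level 12: 27
Level 13: 9
Level 14: 3
Level 15: 1

The root is level 0 and the size-1 base case is level 15 (the tree spans levels 0 through 15, i.e. 16 levels counting the root), so the depth is the number of divisions: log_3(14348907) = 15

The recursion tree depth is log_3(14348907) = 15. At each level, the problem size is divided by 3, so it takes 15 divisions to reduce to a base case of size 1. The algorithm makes 1 recursive call at each level.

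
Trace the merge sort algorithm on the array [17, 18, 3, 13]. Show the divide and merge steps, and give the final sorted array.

Merge sort trace:

Split: [17, 18, 3, 13] -> [17, 18] and [3, 13]
  Split: [17, 18] -> [17] and [18]
  Merge: [17] + [18] -> [17, 18]
  Split: [3, 13] -> [3] and [13]
  Merge: [3] + [13] -> [3, 13]
Merge: [17, 18] + [3, 13] -> [3, 13, 17, 18]

Final sorted array: [3, 13, 17, 18]

The merge sort proceeds by recursively splitting the array and merging sorted halves.
After all merges, the sorted array is [3, 13, 17, 18].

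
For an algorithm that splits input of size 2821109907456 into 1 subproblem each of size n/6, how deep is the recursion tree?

For divide and conquer with division factor 6:

Problem sizes at each level:
Level 0: 2821109907456
Level 1: 470184984576
Level 2: 78364164096
Level 3: 13060694016
Level 4: 2176782336
Level 5: 362797056
Level 6: 60466176
Level 7: 10077696
Level 8: 1679616
Level 9: 279936
Level 10: 46656
Level 11: 7776
Level 12: 1296
Level 13: 216
Level 14: 36
Level 15: 6
Level 16: 1

The root is level 0 and the size-1 base case is level 16 (the tree spans levels 0 through 16, i.e. 17 levels counting the root), so the depth is the number of divisions: log_6(2821109907456) = 16

The recursion tree depth is log_6(2821109907456) = 16. At each level, the problem size is divided by 6, so it takes 16 divisions to reduce to a base case of size 1. The algorithm makes 1 recursive call at each level.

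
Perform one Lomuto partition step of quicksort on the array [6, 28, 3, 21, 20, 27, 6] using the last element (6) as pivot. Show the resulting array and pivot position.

Lomuto partition with pivot = 6:

Initial array: [6, 28, 3, 21, 20, 27, 6]

arr[0]=6 <= 6: swap with position 0, array becomes [6, 28, 3, 21, 20, 27, 6]
arr[1]=28 > 6: no swap
arr[2]=3 <= 6: swap with position 1, array becomes [6, 3, 28, 21, 20, 27, 6]
arr[3]=21 > 6: no swap
arr[4]=20 > 6: no swap
arr[5]=27 > 6: no swap

Place pivot at position 2: [6, 3, 6, 21, 20, 27, 28]
Pivot position: 2

After partitioning with pivot 6, the array becomes [6, 3, 6, 21, 20, 27, 28]. The pivot is placed at index 2. All elements to the left of the pivot are <= 6, and all elements to the right are > 6.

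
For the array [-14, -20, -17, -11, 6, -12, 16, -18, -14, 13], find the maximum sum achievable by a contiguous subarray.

Using Kadane's algorithm on [-14, -20, -17, -11, 6, -12, 16, -18, -14, 13]:

Scanning through the array:
Position 1 (value -20): max_ending_here = -20, max_so_far = -14
Position 2 (value -17): max_ending_here = -17, max_so_far = -14
Position 3 (value -11): max_ending_here = -11, max_so_far = -11
Position 4 (value 6): max_ending_here = 6, max_so_far = 6
Position 5 (value -12): max_ending_here = -6, max_so_far = 6
Position 6 (value 16): max_ending_here = 16, max_so_far = 16
Position 7 (value -18): max_ending_here = -2, max_so_far = 16
Position 8 (value -14): max_ending_here = -14, max_so_far = 16
Position 9 (value 13): max_ending_here = 13, max_so_far = 16

Maximum subarray: [16]
Maximum sum: 16

The maximum subarray is [16] with sum 16. This subarray runs from index 6 to index 6.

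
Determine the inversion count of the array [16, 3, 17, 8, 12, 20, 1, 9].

Finding inversions in [16, 3, 17, 8, 12, 20, 1, 9]:

(0, 1): arr[0]=16 > arr[1]=3
(0, 3): arr[0]=16 > arr[3]=8
(0, 4): arr[0]=16 > arr[4]=12
(0, 6): arr[0]=16 > arr[6]=1
(0, 7): arr[0]=16 > arr[7]=9
(1, 6): arr[1]=3 > arr[6]=1
(2, 3): arr[2]=17 > arr[3]=8
(2, 4): arr[2]=17 > arr[4]=12
(2, 6): arr[2]=17 > arr[6]=1
(2, 7): arr[2]=17 > arr[7]=9
(3, 6): arr[3]=8 > arr[6]=1
(4, 6): arr[4]=12 > arr[6]=1
(4, 7): arr[4]=12 > arr[7]=9
(5, 6): arr[5]=20 > arr[6]=1
(5, 7): arr[5]=20 > arr[7]=9

Total inversions: 15

The array has 15 inversion(s): (0,1), (0,3), (0,4), (0,6), (0,7), (1,6), (2,3), (2,4), (2,6), (2,7), (3,6), (4,6), (4,7), (5,6), (5,7). Each pair (i,j) satisfies i < j and arr[i] > arr[j].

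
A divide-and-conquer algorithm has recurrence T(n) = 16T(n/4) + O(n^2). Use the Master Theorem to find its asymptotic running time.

Master Theorem for T(n) = 16T(n/4) + O(n^2):

a = 16, b = 4, c = 2
log_b(a) = log_4(16) = 2.0000

Case 2: c = 2 = log_4(16) = 2.0000
T(n) = O(n^2 log n) = O(n^2 log n)

For T(n) = 16T(n/4) + O(n^2): log_4(16) = 2.0000. This is Case 2 of the Master Theorem (c = log_b(a), equal work at all levels), giving O(n^2 log n).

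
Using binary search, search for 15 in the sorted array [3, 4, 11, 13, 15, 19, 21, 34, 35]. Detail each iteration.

Binary search for 15 in [3, 4, 11, 13, 15, 19, 21, 34, 35]:

lo=0, hi=8, mid=4, arr[mid]=15 -> Found target at index 4!

Binary search finds 15 at index 4 after 1 comparisons. The search repeatedly halves the search space by comparing with the middle element.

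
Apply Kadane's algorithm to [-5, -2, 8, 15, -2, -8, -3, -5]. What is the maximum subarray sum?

Using Kadane's algorithm on [-5, -2, 8, 15, -2, -8, -3, -5]:

Scanning through the array:
Position 1 (value -2): max_ending_here = -2, max_so_far = -2
Position 2 (value 8): max_ending_here = 8, max_so_far = 8
Position 3 (value 15): max_ending_here = 23, max_so_far = 23
Position 4 (value -2): max_ending_here = 21, max_so_far = 23
Position 5 (value -8): max_ending_here = 13, max_so_far = 23
Position 6 (value -3): max_ending_here = 10, max_so_far = 23
Position 7 (value -5): max_ending_here = 5, max_so_far = 23

Maximum subarray: [8, 15]
Maximum sum: 23

The maximum subarray is [8, 15] with sum 23. This subarray runs from index 2 to index 3.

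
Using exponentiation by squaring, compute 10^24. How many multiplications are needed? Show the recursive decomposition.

Computing 10^24 by squaring (build up from 10^1; each line after the first costs one multiplication):

10^1 = 10
10^2 = (10^1)^2 = 10^2 = 100
10^3 = 10 * 10^2 = 10 * 100 = 1000
10^6 = (10^3)^2 = 1000^2 = 1000000
10^12 = (10^6)^2 = 1000000^2 = 1000000000000
10^24 = (10^12)^2 = 1000000000000^2 = 1000000000000000000000000

Result: 1000000000000000000000000
Multiplications needed: 5 (5 lines after 10^1)

10^24 = 1000000000000000000000000. Using exponentiation by squaring, this requires 5 multiplications. The key idea: if the exponent is even, square the half-power; if odd, multiply by the base once.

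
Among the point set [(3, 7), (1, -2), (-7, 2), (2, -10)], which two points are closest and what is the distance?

Computing all pairwise distances among 4 points:

d((3, 7), (1, -2)) = 9.2195
d((3, 7), (-7, 2)) = 11.1803
d((3, 7), (2, -10)) = 17.0294
d((1, -2), (-7, 2)) = 8.9443
d((1, -2), (2, -10)) = 8.0623 <-- minimum
d((-7, 2), (2, -10)) = 15.0

Closest pair: (1, -2) and (2, -10) with distance 8.0623

The closest pair is (1, -2) and (2, -10) with Euclidean distance 8.0623. For 4 points, brute-force pairwise comparison is shown above. For large n, the divide-and-conquer algorithm (sort by x, recurse on halves, check the dividing strip) achieves O(n log n).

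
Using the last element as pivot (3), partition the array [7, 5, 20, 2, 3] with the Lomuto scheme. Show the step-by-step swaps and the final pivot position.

Lomuto partition with pivot = 3:

Initial array: [7, 5, 20, 2, 3]

arr[0]=7 > 3: no swap
arr[1]=5 > 3: no swap
arr[2]=20 > 3: no swap
arr[3]=2 <= 3: swap with position 0, array becomes [2, 5, 20, 7, 3]

Place pivot at position 1: [2, 3, 20, 7, 5]
Pivot position: 1

After partitioning with pivot 3, the array becomes [2, 3, 20, 7, 5]. The pivot is placed at index 1. All elements to the left of the pivot are <= 3, and all elements to the right are > 3.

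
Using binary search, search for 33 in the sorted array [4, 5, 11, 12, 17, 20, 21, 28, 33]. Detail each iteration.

Binary search for 33 in [4, 5, 11, 12, 17, 20, 21, 28, 33]:

lo=0, hi=8, mid=4, arr[mid]=17 -> 17 < 33, search right half
lo=5, hi=8, mid=6, arr[mid]=21 -> 21 < 33, search right half
lo=7, hi=8, mid=7, arr[mid]=28 -> 28 < 33, search right half
lo=8, hi=8, mid=8, arr[mid]=33 -> Found target at index 8!

Binary search finds 33 at index 8 after 4 comparisons. The search repeatedly halves the search space by comparing with the middle element.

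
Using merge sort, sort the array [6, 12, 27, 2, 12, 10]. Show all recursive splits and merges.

Merge sort trace:

Split: [6, 12, 27, 2, 12, 10] -> [6, 12, 27] and [2, 12, 10]
  Split: [6, 12, 27] -> [6] and [12, 27]
    Split: [12, 27] -> [12] and [27]
    Merge: [12] + [27] -> [12, 27]
  Merge: [6] + [12, 27] -> [6, 12, 27]
  Split: [2, 12, 10] -> [2] and [12, 10]
    Split: [12, 10] -> [12] and [10]
    Merge: [12] + [10] -> [10, 12]
  Merge: [2] + [10, 12] -> [2, 10, 12]
Merge: [6, 12, 27] + [2, 10, 12] -> [2, 6, 10, 12, 12, 27]

Final sorted array: [2, 6, 10, 12, 12, 27]

The merge sort proceeds by recursively splitting the array and merging sorted halves.
After all merges, the sorted array is [2, 6, 10, 12, 12, 27].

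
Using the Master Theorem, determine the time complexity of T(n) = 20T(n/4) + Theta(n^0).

Master Theorem for T(n) = 20T(n/4) + O(n^0):

a = 20, b = 4, c = 0
log_b(a) = log_4(20) = 2.1610

Case 1: c = 0 < log_4(20) = 2.1610
T(n) = O(n^(log_4 20))

For T(n) = 20T(n/4) + O(n^0): log_4(20) = 2.1610. This is Case 1 of the Master Theorem (c < log_b(a), work dominated by leaves), giving O(n^(log_4 20)).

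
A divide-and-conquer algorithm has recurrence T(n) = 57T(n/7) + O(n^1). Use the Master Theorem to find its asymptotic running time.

Master Theorem for T(n) = 57T(n/7) + O(n^1):

a = 57, b = 7, c = 1
log_b(a) = log_7(57) = 2.0777

Case 1: c = 1 < log_7(57) = 2.0777
T(n) = O(n^(log_7 57))

For T(n) = 57T(n/7) + O(n^1): log_7(57) = 2.0777. This is Case 1 of the Master Theorem (c < log_b(a), work dominated by leaves), giving O(n^(log_7 57)).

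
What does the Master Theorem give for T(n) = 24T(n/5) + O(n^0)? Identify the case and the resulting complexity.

Master Theorem for T(n) = 24T(n/5) + O(n^0):

a = 24, b = 5, c = 0
log_b(a) = log_5(24) = 1.9746

Case 1: c = 0 < log_5(24) = 1.9746
T(n) = O(n^(log_5 24))

For T(n) = 24T(n/5) + O(n^0): log_5(24) = 1.9746. This is Case 1 of the Master Theorem (c < log_b(a), work dominated by leaves), giving O(n^(log_5 24)).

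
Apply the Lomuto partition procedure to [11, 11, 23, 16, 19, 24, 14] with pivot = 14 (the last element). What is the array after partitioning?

Lomuto partition with pivot = 14:

Initial array: [11, 11, 23, 16, 19, 24, 14]

arr[0]=11 <= 14: swap with position 0, array becomes [11, 11, 23, 16, 19, 24, 14]
arr[1]=11 <= 14: swap with position 1, array becomes [11, 11, 23, 16, 19, 24, 14]
arr[2]=23 > 14: no swap
arr[3]=16 > 14: no swap
arr[4]=19 > 14: no swap
arr[5]=24 > 14: no swap

Place pivot at position 2: [11, 11, 14, 16, 19, 24, 23]
Pivot position: 2

After partitioning with pivot 14, the array becomes [11, 11, 14, 16, 19, 24, 23]. The pivot is placed at index 2. All elements to the left of the pivot are <= 14, and all elements to the right are > 14.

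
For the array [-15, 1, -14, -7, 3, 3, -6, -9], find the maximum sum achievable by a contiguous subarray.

Using Kadane's algorithm on [-15, 1, -14, -7, 3, 3, -6, -9]:

Scanning through the array:
Position 1 (value 1): max_ending_here = 1, max_so_far = 1
Position 2 (value -14): max_ending_here = -13, max_so_far = 1
Position 3 (value -7): max_ending_here = -7, max_so_far = 1
Position 4 (value 3): max_ending_here = 3, max_so_far = 3
Position 5 (value 3): max_ending_here = 6, max_so_far = 6
Position 6 (value -6): max_ending_here = 0, max_so_far = 6
Position 7 (value -9): max_ending_here = -9, max_so_far = 6

Maximum subarray: [3, 3]
Maximum sum: 6

The maximum subarray is [3, 3] with sum 6. This subarray runs from index 4 to index 5.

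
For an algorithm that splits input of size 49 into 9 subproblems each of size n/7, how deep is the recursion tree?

For divide and conquer with division factor 7:

Problem sizes at each level:
Level 0: 49
Level 1: 7
Level 2: 1

The root is level 0 and the size-1 base case is level 2 (the tree spans levels 0 through 2, i.e. 3 levels counting the root), so the depth is the number of divisions: log_7(49) = 2

The recursion tree depth is log_7(49) = 2. At each level, the problem size is divided by 7, so it takes 2 divisions to reduce to a base case of size 1. The algorithm makes 9 recursive calls at each level.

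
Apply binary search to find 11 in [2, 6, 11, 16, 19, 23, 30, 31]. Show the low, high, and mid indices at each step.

Binary search for 11 in [2, 6, 11, 16, 19, 23, 30, 31]:

lo=0, hi=7, mid=3, arr[mid]=16 -> 16 > 11, search left half
lo=0, hi=2, mid=1, arr[mid]=6 -> 6 < 11, search right half
lo=2, hi=2, mid=2, arr[mid]=11 -> Found target at index 2!

Binary search finds 11 at index 2 after 3 comparisons. The search repeatedly halves the search space by comparing with the middle element.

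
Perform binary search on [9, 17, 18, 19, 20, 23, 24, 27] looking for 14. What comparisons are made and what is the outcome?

Binary search for 14 in [9, 17, 18, 19, 20, 23, 24, 27]:

lo=0, hi=7, mid=3, arr[mid]=19 -> 19 > 14, search left half
lo=0, hi=2, mid=1, arr[mid]=17 -> 17 > 14, search left half
lo=0, hi=0, mid=0, arr[mid]=9 -> 9 < 14, search right half
lo=1 > hi=0, target 14 not found

Binary search determines that 14 is not in the array after 3 comparisons. The search space was exhausted without finding the target.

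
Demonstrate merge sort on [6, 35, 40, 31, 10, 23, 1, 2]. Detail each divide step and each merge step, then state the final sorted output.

Merge sort trace:

Split: [6, 35, 40, 31, 10, 23, 1, 2] -> [6, 35, 40, 31] and [10, 23, 1, 2]
  Split: [6, 35, 40, 31] -> [6, 35] and [40, 31]
    Split: [6, 35] -> [6] and [35]
    Merge: [6] + [35] -> [6, 35]
    Split: [40, 31] -> [40] and [31]
    Merge: [40] + [31] -> [31, 40]
  Merge: [6, 35] + [31, 40] -> [6, 31, 35, 40]
  Split: [10, 23, 1, 2] -> [10, 23] and [1, 2]
    Split: [10, 23] -> [10] and [23]
    Merge: [10] + [23] -> [10, 23]
    Split: [1, 2] -> [1] and [2]
    Merge: [1] + [2] -> [1, 2]
  Merge: [10, 23] + [1, 2] -> [1, 2, 10, 23]
Merge: [6, 31, 35, 40] + [1, 2, 10, 23] -> [1, 2, 6, 10, 23, 31, 35, 40]

Final sorted array: [1, 2, 6, 10, 23, 31, 35, 40]

The merge sort proceeds by recursively splitting the array and merging sorted halves.
After all merges, the sorted array is [1, 2, 6, 10, 23, 31, 35, 40].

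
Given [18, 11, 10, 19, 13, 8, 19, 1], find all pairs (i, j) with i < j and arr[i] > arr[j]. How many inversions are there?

Finding inversions in [18, 11, 10, 19, 13, 8, 19, 1]:

(0, 1): arr[0]=18 > arr[1]=11
(0, 2): arr[0]=18 > arr[2]=10
(0, 4): arr[0]=18 > arr[4]=13
(0, 5): arr[0]=18 > arr[5]=8
(0, 7): arr[0]=18 > arr[7]=1
(1, 2): arr[1]=11 > arr[2]=10
(1, 5): arr[1]=11 > arr[5]=8
(1, 7): arr[1]=11 > arr[7]=1
(2, 5): arr[2]=10 > arr[5]=8
(2, 7): arr[2]=10 > arr[7]=1
(3, 4): arr[3]=19 > arr[4]=13
(3, 5): arr[3]=19 > arr[5]=8
(3, 7): arr[3]=19 > arr[7]=1
(4, 5): arr[4]=13 > arr[5]=8
(4, 7): arr[4]=13 > arr[7]=1
(5, 7): arr[5]=8 > arr[7]=1
(6, 7): arr[6]=19 > arr[7]=1

Total inversions: 17

The array has 17 inversion(s): (0,1), (0,2), (0,4), (0,5), (0,7), (1,2), (1,5), (1,7), (2,5), (2,7), (3,4), (3,5), (3,7), (4,5), (4,7), (5,7), (6,7). Each pair (i,j) satisfies i < j and arr[i] > arr[j].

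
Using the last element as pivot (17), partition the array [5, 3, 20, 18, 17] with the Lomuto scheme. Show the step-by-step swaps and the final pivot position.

Lomuto partition with pivot = 17:

Initial array: [5, 3, 20, 18, 17]

arr[0]=5 <= 17: swap with position 0, array becomes [5, 3, 20, 18, 17]
arr[1]=3 <= 17: swap with position 1, array becomes [5, 3, 20, 18, 17]
arr[2]=20 > 17: no swap
arr[3]=18 > 17: no swap

Place pivot at position 2: [5, 3, 17, 18, 20]
Pivot position: 2

After partitioning with pivot 17, the array becomes [5, 3, 17, 18, 20]. The pivot is placed at index 2. All elements to the left of the pivot are <= 17, and all elements to the right are > 17.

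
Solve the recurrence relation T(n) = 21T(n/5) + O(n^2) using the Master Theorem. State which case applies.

Master Theorem for T(n) = 21T(n/5) + O(n^2):

a = 21, b = 5, c = 2
log_b(a) = log_5(21) = 1.8917

Case 3: c = 2 > log_5(21) = 1.8917
T(n) = O(n^2) = O(n^2)

For T(n) = 21T(n/5) + O(n^2): log_5(21) = 1.8917. This is Case 3 of the Master Theorem (c > log_b(a), work dominated by root), giving O(n^2).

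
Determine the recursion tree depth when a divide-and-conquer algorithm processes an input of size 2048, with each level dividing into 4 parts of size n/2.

For divide and conquer with division factor 2:

Problem sizes at each level:
Level 0: 2048
Level 1: 1024
Level 2: 512
Level 3: 256
Level 4: 128
Level 5: 64
Level 6: 32
Level 7: 16
Level 8: 8
Level 9: 4
Level 10: 2
Level 11: 1

The root is level 0 and the size-1 base case is level 11 (the tree spans levels 0 through 11, i.e. 12 levels counting the root), so the depth is the number of divisions: log_2(2048) = 11

The recursion tree depth is log_2(2048) = 11. At each level, the problem size is divided by 2, so it takes 11 divisions to reduce to a base case of size 1. The algorithm makes 4 recursive calls at each level.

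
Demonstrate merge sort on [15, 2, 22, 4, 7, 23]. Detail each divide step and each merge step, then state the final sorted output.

Merge sort trace:

Split: [15, 2, 22, 4, 7, 23] -> [15, 2, 22] and [4, 7, 23]
  Split: [15, 2, 22] -> [15] and [2, 22]
    Split: [2, 22] -> [2] and [22]
    Merge: [2] + [22] -> [2, 22]
  Merge: [15] + [2, 22] -> [2, 15, 22]
  Split: [4, 7, 23] -> [4] and [7, 23]
    Split: [7, 23] -> [7] and [23]
    Merge: [7] + [23] -> [7, 23]
  Merge: [4] + [7, 23] -> [4, 7, 23]
Merge: [2, 15, 22] + [4, 7, 23] -> [2, 4, 7, 15, 22, 23]

Final sorted array: [2, 4, 7, 15, 22, 23]

The merge sort proceeds by recursively splitting the array and merging sorted halves.
After all merges, the sorted array is [2, 4, 7, 15, 22, 23].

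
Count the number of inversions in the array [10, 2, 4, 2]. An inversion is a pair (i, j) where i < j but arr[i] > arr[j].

Finding inversions in [10, 2, 4, 2]:

(0, 1): arr[0]=10 > arr[1]=2
(0, 2): arr[0]=10 > arr[2]=4
(0, 3): arr[0]=10 > arr[3]=2
(2, 3): arr[2]=4 > arr[3]=2

Total inversions: 4

The array has 4 inversion(s): (0,1), (0,2), (0,3), (2,3). Each pair (i,j) satisfies i < j and arr[i] > arr[j].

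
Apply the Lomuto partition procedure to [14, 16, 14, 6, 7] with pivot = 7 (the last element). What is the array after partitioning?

Lomuto partition with pivot = 7:

Initial array: [14, 16, 14, 6, 7]

arr[0]=14 > 7: no swap
arr[1]=16 > 7: no swap
arr[2]=14 > 7: no swap
arr[3]=6 <= 7: swap with position 0, array becomes [6, 16, 14, 14, 7]

Place pivot at position 1: [6, 7, 14, 14, 16]
Pivot position: 1

After partitioning with pivot 7, the array becomes [6, 7, 14, 14, 16]. The pivot is placed at index 1. All elements to the left of the pivot are <= 7, and all elements to the right are > 7.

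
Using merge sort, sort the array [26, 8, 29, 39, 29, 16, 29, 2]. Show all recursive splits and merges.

Merge sort trace:

Split: [26, 8, 29, 39, 29, 16, 29, 2] -> [26, 8, 29, 39] and [29, 16, 29, 2]
  Split: [26, 8, 29, 39] -> [26, 8] and [29, 39]
    Split: [26, 8] -> [26] and [8]
    Merge: [26] + [8] -> [8, 26]
    Split: [29, 39] -> [29] and [39]
    Merge: [29] + [39] -> [29, 39]
  Merge: [8, 26] + [29, 39] -> [8, 26, 29, 39]
  Split: [29, 16, 29, 2] -> [29, 16] and [29, 2]
    Split: [29, 16] -> [29] and [16]
    Merge: [29] + [16] -> [16, 29]
    Split: [29, 2] -> [29] and [2]
    Merge: [29] + [2] -> [2, 29]
  Merge: [16, 29] + [2, 29] -> [2, 16, 29, 29]
Merge: [8, 26, 29, 39] + [2, 16, 29, 29] -> [2, 8, 16, 26, 29, 29, 29, 39]

Final sorted array: [2, 8, 16, 26, 29, 29, 29, 39]

The merge sort proceeds by recursively splitting the array and merging sorted halves.
After all merges, the sorted array is [2, 8, 16, 26, 29, 29, 29, 39].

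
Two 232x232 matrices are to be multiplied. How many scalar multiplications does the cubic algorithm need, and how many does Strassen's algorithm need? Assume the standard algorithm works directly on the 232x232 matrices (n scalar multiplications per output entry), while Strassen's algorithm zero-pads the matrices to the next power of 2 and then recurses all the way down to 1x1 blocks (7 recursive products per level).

Matrix multiplication for 232x232 matrices:

Strassen's algorithm requires power-of-2 dimensions. Pad 232x232 to 256x256 (next power of 2).

Standard algorithm: 232^3 = 12487168 multiplications
Strassen's algorithm: 7^(log2(256)) = 7^8 = 5764801 multiplications
Savings: 12487168 - 5764801 = 6722367 multiplications

Standard: 12487168 multiplications (232^3). Strassen: 5764801 multiplications (7^8, after padding to 256x256). Strassen reduces 8 recursive multiplications to 7 at each level.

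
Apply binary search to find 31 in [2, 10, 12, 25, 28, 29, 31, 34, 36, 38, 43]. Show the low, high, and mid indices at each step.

Binary search for 31 in [2, 10, 12, 25, 28, 29, 31, 34, 36, 38, 43]:

lo=0, hi=10, mid=5, arr[mid]=29 -> 29 < 31, search right half
lo=6, hi=10, mid=8, arr[mid]=36 -> 36 > 31, search left half
lo=6, hi=7, mid=6, arr[mid]=31 -> Found target at index 6!

Binary search finds 31 at index 6 after 3 comparisons. The search repeatedly halves the search space by comparing with the middle element.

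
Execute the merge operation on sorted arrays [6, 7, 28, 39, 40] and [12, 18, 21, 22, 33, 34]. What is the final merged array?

Merging process:

Compare 6 vs 12: take 6 from left. Merged: [6]
Compare 7 vs 12: take 7 from left. Merged: [6, 7]
Compare 28 vs 12: take 12 from right. Merged: [6, 7, 12]
Compare 28 vs 18: take 18 from right. Merged: [6, 7, 12, 18]
Compare 28 vs 21: take 21 from right. Merged: [6, 7, 12, 18, 21]
Compare 28 vs 22: take 22 from right. Merged: [6, 7, 12, 18, 21, 22]
Compare 28 vs 33: take 28 from left. Merged: [6, 7, 12, 18, 21, 22, 28]
Compare 39 vs 33: take 33 from right. Merged: [6, 7, 12, 18, 21, 22, 28, 33]
Compare 39 vs 34: take 34 from right. Merged: [6, 7, 12, 18, 21, 22, 28, 33, 34]
Append remaining from left: [39, 40]. Merged: [6, 7, 12, 18, 21, 22, 28, 33, 34, 39, 40]

Final merged array: [6, 7, 12, 18, 21, 22, 28, 33, 34, 39, 40]
Total comparisons: 9

The merged array is [6, 7, 12, 18, 21, 22, 28, 33, 34, 39, 40], requiring 9 comparisons. The merge step runs in O(n) time where n is the total number of elements.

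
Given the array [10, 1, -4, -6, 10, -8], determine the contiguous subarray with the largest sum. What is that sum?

Using Kadane's algorithm on [10, 1, -4, -6, 10, -8]:

Scanning through the array:
Position 1 (value 1): max_ending_here = 11, max_so_far = 11
Position 2 (value -4): max_ending_here = 7, max_so_far = 11
Position 3 (value -6): max_ending_here = 1, max_so_far = 11
Position 4 (value 10): max_ending_here = 11, max_so_far = 11
Position 5 (value -8): max_ending_here = 3, max_so_far = 11

Maximum subarray: [10, 1]
Maximum sum: 11

The maximum subarray is [10, 1] with sum 11. This subarray runs from index 0 to index 1.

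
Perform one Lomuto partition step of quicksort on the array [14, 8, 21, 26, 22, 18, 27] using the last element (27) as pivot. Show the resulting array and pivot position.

Lomuto partition with pivot = 27:

Initial array: [14, 8, 21, 26, 22, 18, 27]

arr[0]=14 <= 27: swap with position 0, array becomes [14, 8, 21, 26, 22, 18, 27]
arr[1]=8 <= 27: swap with position 1, array becomes [14, 8, 21, 26, 22, 18, 27]
arr[2]=21 <= 27: swap with position 2, array becomes [14, 8, 21, 26, 22, 18, 27]
arr[3]=26 <= 27: swap with position 3, array becomes [14, 8, 21, 26, 22, 18, 27]
arr[4]=22 <= 27: swap with position 4, array becomes [14, 8, 21, 26, 22, 18, 27]
arr[5]=18 <= 27: swap with position 5, array becomes [14, 8, 21, 26, 22, 18, 27]

Place pivot at position 6: [14, 8, 21, 26, 22, 18, 27]
Pivot position: 6

After partitioning with pivot 27, the array becomes [14, 8, 21, 26, 22, 18, 27]. The pivot is placed at index 6. All elements to the left of the pivot are <= 27, and all elements to the right are > 27.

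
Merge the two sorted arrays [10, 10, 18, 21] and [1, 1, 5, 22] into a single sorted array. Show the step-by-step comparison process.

Merging process:

Compare 10 vs 1: take 1 from right. Merged: [1]
Compare 10 vs 1: take 1 from right. Merged: [1, 1]
Compare 10 vs 5: take 5 from right. Merged: [1, 1, 5]
Compare 10 vs 22: take 10 from left. Merged: [1, 1, 5, 10]
Compare 10 vs 22: take 10 from left. Merged: [1, 1, 5, 10, 10]
Compare 18 vs 22: take 18 from left. Merged: [1, 1, 5, 10, 10, 18]
Compare 21 vs 22: take 21 from left. Merged: [1, 1, 5, 10, 10, 18, 21]
Append remaining from right: [22]. Merged: [1, 1, 5, 10, 10, 18, 21, 22]

Final merged array: [1, 1, 5, 10, 10, 18, 21, 22]
Total comparisons: 7

The merged array is [1, 1, 5, 10, 10, 18, 21, 22], requiring 7 comparisons. The merge step runs in O(n) time where n is the total number of elements.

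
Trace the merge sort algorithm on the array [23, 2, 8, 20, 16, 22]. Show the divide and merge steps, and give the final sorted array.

Merge sort trace:

Split: [23, 2, 8, 20, 16, 22] -> [23, 2, 8] and [20, 16, 22]
  Split: [23, 2, 8] -> [23] and [2, 8]
    Split: [2, 8] -> [2] and [8]
    Merge: [2] + [8] -> [2, 8]
  Merge: [23] + [2, 8] -> [2, 8, 23]
  Split: [20, 16, 22] -> [20] and [16, 22]
    Split: [16, 22] -> [16] and [22]
    Merge: [16] + [22] -> [16, 22]
  Merge: [20] + [16, 22] -> [16, 20, 22]
Merge: [2, 8, 23] + [16, 20, 22] -> [2, 8, 16, 20, 22, 23]

Final sorted array: [2, 8, 16, 20, 22, 23]

The merge sort proceeds by recursively splitting the array and merging sorted halves.
After all merges, the sorted array is [2, 8, 16, 20, 22, 23].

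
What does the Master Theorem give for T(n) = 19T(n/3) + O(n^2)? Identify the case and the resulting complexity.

Master Theorem for T(n) = 19T(n/3) + O(n^2):

a = 19, b = 3, c = 2
log_b(a) = log_3(19) = 2.6801

Case 1: c = 2 < log_3(19) = 2.6801
T(n) = O(n^(log_3 19))

For T(n) = 19T(n/3) + O(n^2): log_3(19) = 2.6801. This is Case 1 of the Master Theorem (c < log_b(a), work dominated by leaves), giving O(n^(log_3 19)).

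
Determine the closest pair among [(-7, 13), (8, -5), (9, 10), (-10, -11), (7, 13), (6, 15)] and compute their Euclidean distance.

Computing all pairwise distances among 6 points:

d((-7, 13), (8, -5)) = 23.4307
d((-7, 13), (9, 10)) = 16.2788
d((-7, 13), (-10, -11)) = 24.1868
d((-7, 13), (7, 13)) = 14.0
d((-7, 13), (6, 15)) = 13.1529
d((8, -5), (9, 10)) = 15.0333
d((8, -5), (-10, -11)) = 18.9737
d((8, -5), (7, 13)) = 18.0278
d((8, -5), (6, 15)) = 20.0998
d((9, 10), (-10, -11)) = 28.3196
d((9, 10), (7, 13)) = 3.6056
d((9, 10), (6, 15)) = 5.831
d((-10, -11), (7, 13)) = 29.4109
d((-10, -11), (6, 15)) = 30.5287
d((7, 13), (6, 15)) = 2.2361 <-- minimum

Closest pair: (7, 13) and (6, 15) with distance 2.2361

The closest pair is (7, 13) and (6, 15) with Euclidean distance 2.2361. For 6 points, brute-force pairwise comparison is shown above. For large n, the divide-and-conquer algorithm (sort by x, recurse on halves, check the dividing strip) achieves O(n log n).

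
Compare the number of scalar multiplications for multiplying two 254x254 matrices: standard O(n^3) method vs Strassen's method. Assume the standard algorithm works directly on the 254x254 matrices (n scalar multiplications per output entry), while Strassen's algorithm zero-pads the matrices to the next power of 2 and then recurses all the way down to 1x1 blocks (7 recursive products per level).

Matrix multiplication for 254x254 matrices:

Strassen's algorithm requires power-of-2 dimensions. Pad 254x254 to 256x256 (next power of 2).

Standard algorithm: 254^3 = 16387064 multiplications
Strassen's algorithm: 7^(log2(256)) = 7^8 = 5764801 multiplications
Savings: 16387064 - 5764801 = 10622263 multiplications

Standard: 16387064 multiplications (254^3). Strassen: 5764801 multiplications (7^8, after padding to 256x256). Strassen reduces 8 recursive multiplications to 7 at each level.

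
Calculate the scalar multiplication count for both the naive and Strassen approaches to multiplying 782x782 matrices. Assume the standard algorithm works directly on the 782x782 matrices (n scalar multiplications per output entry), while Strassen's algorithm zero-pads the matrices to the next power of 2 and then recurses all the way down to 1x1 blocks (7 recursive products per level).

Matrix multiplication for 782x782 matrices:

Strassen's algorithm requires power-of-2 dimensions. Pad 782x782 to 1024x1024 (next power of 2).

Standard algorithm: 782^3 = 478211768 multiplications
Strassen's algorithm: 7^(log2(1024)) = 7^10 = 282475249 multiplications
Savings: 478211768 - 282475249 = 195736519 multiplications

Standard: 478211768 multiplications (782^3). Strassen: 282475249 multiplications (7^10, after padding to 1024x1024). Strassen reduces 8 recursive multiplications to 7 at each level.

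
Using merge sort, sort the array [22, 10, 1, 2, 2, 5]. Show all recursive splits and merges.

Merge sort trace:

Split: [22, 10, 1, 2, 2, 5] -> [22, 10, 1] and [2, 2, 5]
  Split: [22, 10, 1] -> [22] and [10, 1]
    Split: [10, 1] -> [10] and [1]
    Merge: [10] + [1] -> [1, 10]
  Merge: [22] + [1, 10] -> [1, 10, 22]
  Split: [2, 2, 5] -> [2] and [2, 5]
    Split: [2, 5] -> [2] and [5]
    Merge: [2] + [5] -> [2, 5]
  Merge: [2] + [2, 5] -> [2, 2, 5]
Merge: [1, 10, 22] + [2, 2, 5] -> [1, 2, 2, 5, 10, 22]

Final sorted array: [1, 2, 2, 5, 10, 22]

The merge sort proceeds by recursively splitting the array and merging sorted halves.
After all merges, the sorted array is [1, 2, 2, 5, 10, 22].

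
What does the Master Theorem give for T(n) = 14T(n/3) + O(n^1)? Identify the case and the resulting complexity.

Master Theorem for T(n) = 14T(n/3) + O(n^1):

a = 14, b = 3, c = 1
log_b(a) = log_3(14) = 2.4022

Case 1: c = 1 < log_3(14) = 2.4022
T(n) = O(n^(log_3 14))

For T(n) = 14T(n/3) + O(n^1): log_3(14) = 2.4022. This is Case 1 of the Master Theorem (c < log_b(a), work dominated by leaves), giving O(n^(log_3 14)).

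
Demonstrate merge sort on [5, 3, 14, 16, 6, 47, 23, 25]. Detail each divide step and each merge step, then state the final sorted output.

Merge sort trace:

Split: [5, 3, 14, 16, 6, 47, 23, 25] -> [5, 3, 14, 16] and [6, 47, 23, 25]
  Split: [5, 3, 14, 16] -> [5, 3] and [14, 16]
    Split: [5, 3] -> [5] and [3]
    Merge: [5] + [3] -> [3, 5]
    Split: [14, 16] -> [14] and [16]
    Merge: [14] + [16] -> [14, 16]
  Merge: [3, 5] + [14, 16] -> [3, 5, 14, 16]
  Split: [6, 47, 23, 25] -> [6, 47] and [23, 25]
    Split: [6, 47] -> [6] and [47]
    Merge: [6] + [47] -> [6, 47]
    Split: [23, 25] -> [23] and [25]
    Merge: [23] + [25] -> [23, 25]
  Merge: [6, 47] + [23, 25] -> [6, 23, 25, 47]
Merge: [3, 5, 14, 16] + [6, 23, 25, 47] -> [3, 5, 6, 14, 16, 23, 25, 47]

Final sorted array: [3, 5, 6, 14, 16, 23, 25, 47]

The merge sort proceeds by recursively splitting the array and merging sorted halves.
After all merges, the sorted array is [3, 5, 6, 14, 16, 23, 25, 47].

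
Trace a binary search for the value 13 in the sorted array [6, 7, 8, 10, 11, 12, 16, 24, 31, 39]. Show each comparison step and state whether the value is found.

Binary search for 13 in [6, 7, 8, 10, 11, 12, 16, 24, 31, 39]:

lo=0, hi=9, mid=4, arr[mid]=11 -> 11 < 13, search right half
lo=5, hi=9, mid=7, arr[mid]=24 -> 24 > 13, search left half
lo=5, hi=6, mid=5, arr[mid]=12 -> 12 < 13, search right half
lo=6, hi=6, mid=6, arr[mid]=16 -> 16 > 13, search left half
lo=6 > hi=5, target 13 not found

Binary search determines that 13 is not in the array after 4 comparisons. The search space was exhausted without finding the target.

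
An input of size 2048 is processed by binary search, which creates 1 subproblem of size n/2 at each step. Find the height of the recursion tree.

For divide and conquer with division factor 2:

Problem sizes at each level:
Level 0: 2048
Level 1: 1024
Level 2: 512
Level 3: 256
Level 4: 128
Level 5: 64
Level 6: 32
Level 7: 16
Level 8: 8
Level 9: 4
Level 10: 2
Level 11: 1

The root is level 0 and the size-1 base case is level 11 (the tree spans levels 0 through 11, i.e. 12 levels counting the root), so the depth is the number of divisions: log_2(2048) = 11

The recursion tree depth is log_2(2048) = 11. At each level, the problem size is divided by 2, so it takes 11 divisions to reduce to a base case of size 1. The algorithm makes 1 recursive call at each level.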